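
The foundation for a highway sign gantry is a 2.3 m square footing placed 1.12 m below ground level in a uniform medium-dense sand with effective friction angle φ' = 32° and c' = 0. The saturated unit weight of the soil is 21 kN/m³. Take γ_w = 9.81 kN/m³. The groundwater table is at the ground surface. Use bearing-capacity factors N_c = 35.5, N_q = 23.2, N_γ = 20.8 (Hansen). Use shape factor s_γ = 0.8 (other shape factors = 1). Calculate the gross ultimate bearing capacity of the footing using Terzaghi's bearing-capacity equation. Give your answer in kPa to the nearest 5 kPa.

q_ult ≈ 505 kPa

With the water table at the surface the whole profile is submerged: γ' = 21 − 9.81 = 11.19 kN/m³, so q = γ'·D_f = 12.533 kPa; the same γ' applies in the ½γBN_γ term.
q_ult = q·N_q + 0.5·γ·B·N_γ·s_γ
     = 12.533 × 23.2 + 0.5 × 11.19 × 2.3 × 20.8 × 0.8
     = 290.76 + 214.13 = 504.89 kPa.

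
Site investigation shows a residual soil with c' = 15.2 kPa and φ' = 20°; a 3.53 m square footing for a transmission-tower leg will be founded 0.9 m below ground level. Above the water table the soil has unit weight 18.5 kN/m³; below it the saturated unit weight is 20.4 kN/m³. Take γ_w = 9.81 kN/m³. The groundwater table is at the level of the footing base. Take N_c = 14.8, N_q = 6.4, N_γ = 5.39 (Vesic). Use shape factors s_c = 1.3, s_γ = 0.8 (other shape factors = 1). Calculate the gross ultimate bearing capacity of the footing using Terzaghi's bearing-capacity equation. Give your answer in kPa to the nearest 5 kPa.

Effective surcharge at the founding depth q = γ·D_f = 18.5 × 0.9 = 16.65 kPa.
The water table coincides with the base, so in the self-weight term γ → γ' = 10.59 kN/m³.
q_ult = c·N_c·s_c + q·N_q + 0.5·γ·B·N_γ·s_γ
     = 15.2 × 14.8 × 1.3 + 16.65 × 6.4 + 0.5 × 10.59 × 3.53 × 5.39 × 0.8
     = 292.45 + 106.56 + 80.597 = 479.61 kPa.

q_ult ≈ 480 kPa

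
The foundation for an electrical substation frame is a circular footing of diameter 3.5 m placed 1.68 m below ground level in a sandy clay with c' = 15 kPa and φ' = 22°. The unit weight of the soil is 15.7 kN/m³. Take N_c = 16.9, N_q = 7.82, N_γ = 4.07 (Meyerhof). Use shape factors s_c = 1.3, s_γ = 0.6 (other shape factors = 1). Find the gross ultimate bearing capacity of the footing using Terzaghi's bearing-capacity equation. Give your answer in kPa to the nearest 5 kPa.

q_ult ≈ 605 kPa

Effective surcharge at the founding depth q = γ·D_f = 15.7 × 1.68 = 26.376 kPa.
q_ult = c·N_c·s_c + q·N_q + 0.5·γ·B·N_γ·s_γ
     = 15 × 16.9 × 1.3 + 26.376 × 7.82 + 0.5 × 15.7 × 3.5 × 4.07 × 0.6
     = 329.55 + 206.26 + 67.094 = 602.9 kPa.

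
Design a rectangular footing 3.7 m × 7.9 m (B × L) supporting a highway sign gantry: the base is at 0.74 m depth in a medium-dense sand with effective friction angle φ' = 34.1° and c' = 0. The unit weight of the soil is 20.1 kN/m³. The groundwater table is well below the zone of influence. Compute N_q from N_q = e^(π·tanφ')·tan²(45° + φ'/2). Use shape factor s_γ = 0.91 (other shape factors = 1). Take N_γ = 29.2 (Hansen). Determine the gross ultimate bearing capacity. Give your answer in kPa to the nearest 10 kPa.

q_ult ≈ 1430 kPa

tan34.1° = 0.6771, so N_q = e^(π×0.6771)·tan²(62.05°) = 8.39 × 3.552 = 29.8.
q = γ·D_f = 20.1 × 0.74 = 14.874 kPa.
q·N_q = 14.874 × 29.801 = 443.26 kPa
0.5·γ·B·N_γ·s_γ = 0.5 × 20.1 × 3.7 × 29.2 × 0.91 = 988.08 kPa
q_ult = 443.26 + 988.08 = 1431.3 kPa.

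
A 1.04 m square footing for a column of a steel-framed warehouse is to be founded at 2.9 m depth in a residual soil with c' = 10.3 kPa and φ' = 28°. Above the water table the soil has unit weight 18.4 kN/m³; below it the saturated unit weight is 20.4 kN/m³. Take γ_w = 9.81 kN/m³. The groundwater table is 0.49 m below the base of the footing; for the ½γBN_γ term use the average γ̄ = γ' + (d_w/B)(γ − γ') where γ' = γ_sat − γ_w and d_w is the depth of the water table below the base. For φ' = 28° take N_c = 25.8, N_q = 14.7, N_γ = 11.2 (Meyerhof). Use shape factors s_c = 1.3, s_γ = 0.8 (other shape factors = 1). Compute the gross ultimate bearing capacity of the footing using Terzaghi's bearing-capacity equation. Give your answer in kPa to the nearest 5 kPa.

Overburden at base level: q = 18.4 × 2.9 = 53.36 kPa.
The water table is 0.49 m below the base (< B = 1.04 m), so the ½γBN_γ term uses γ̄ = γ' + (d_w/B)(γ − γ') = 10.59 + (0.49/1.04)(18.4 − 10.59) = 14.27 kN/m³.
Cohesion term c·N_c·s_c = 10.3 × 25.8 × 1.3 = 345.46 kPa; surcharge term q·N_q = 53.36 × 14.7 = 784.39 kPa; self-weight term 0.5·γ·B·N_γ·s_γ = 0.5 × 14.27 × 1.04 × 11.2 × 0.8 = 66.485 kPa.
q_ult = 345.46 + 784.39 + 66.485 = 1196.3 kPa.

q_ult ≈ 1195 kPa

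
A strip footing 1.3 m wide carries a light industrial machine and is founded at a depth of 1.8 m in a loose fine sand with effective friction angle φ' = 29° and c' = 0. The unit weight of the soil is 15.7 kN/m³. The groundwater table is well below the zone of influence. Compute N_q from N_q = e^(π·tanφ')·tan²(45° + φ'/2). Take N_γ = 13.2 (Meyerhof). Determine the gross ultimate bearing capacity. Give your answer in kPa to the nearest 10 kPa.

q_ult ≈ 600 kPa

tan29° = 0.5543, so N_q = e^(π×0.5543)·tan²(59.5°) = 5.705 × 2.882 = 16.44.
Overburden at base level: q = 15.7 × 1.8 = 28.26 kPa.
Surcharge term q·N_q = 28.26 × 16.443 = 464.69 kPa; self-weight term 0.5·γ·B·N_γ = 0.5 × 15.7 × 1.3 × 13.2 = 134.71 kPa.
q_ult = 464.69 + 134.71 = 599.39 kPa.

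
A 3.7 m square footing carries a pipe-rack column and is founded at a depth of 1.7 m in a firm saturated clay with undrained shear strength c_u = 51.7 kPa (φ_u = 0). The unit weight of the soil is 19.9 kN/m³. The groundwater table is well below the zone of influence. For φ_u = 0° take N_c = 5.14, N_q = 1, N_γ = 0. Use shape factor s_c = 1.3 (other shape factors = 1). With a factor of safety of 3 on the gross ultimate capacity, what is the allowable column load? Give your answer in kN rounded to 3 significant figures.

Overburden at base level: q = 19.9 × 1.7 = 33.83 kPa.
Cohesion term c·N_c·s_c = 51.7 × 5.14 × 1.3 = 345.46 kPa; surcharge term q·N_q = 33.83 × 1 = 33.83 kPa.
q_ult = 345.46 + 33.83 = 379.29 kPa.
Gross allowable pressure q_all = 379.29 / 3 = 126.43 kPa.
Footing area = 13.69 m², so allowable column load = 126.43 × 13.69 = 1730.8 kN.

P_all ≈ 1730 kN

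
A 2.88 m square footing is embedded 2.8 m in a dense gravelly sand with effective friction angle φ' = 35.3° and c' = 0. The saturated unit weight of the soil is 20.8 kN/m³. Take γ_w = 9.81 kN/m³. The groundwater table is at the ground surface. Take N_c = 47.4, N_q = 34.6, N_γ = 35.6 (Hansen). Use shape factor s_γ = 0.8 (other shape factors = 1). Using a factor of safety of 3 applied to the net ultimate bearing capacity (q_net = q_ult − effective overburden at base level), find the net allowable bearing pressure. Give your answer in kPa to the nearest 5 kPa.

With the water table at the surface the whole profile is submerged: γ' = 20.8 − 9.81 = 10.99 kN/m³, so q = γ'·D_f = 30.772 kPa; the same γ' applies in the ½γBN_γ term.
q_ult = q·N_q + 0.5·γ·B·N_γ·s_γ
     = 30.772 × 34.6 + 0.5 × 10.99 × 2.88 × 35.6 × 0.8
     = 1064.7 + 450.71 = 1515.4 kPa.
Net ultimate: q_net = 1515.4 − 30.772 = 1484.7 kPa.
q_all(net) = 1484.7 / 3 = 494.88 kPa.

q_all(net) ≈ 495 kPa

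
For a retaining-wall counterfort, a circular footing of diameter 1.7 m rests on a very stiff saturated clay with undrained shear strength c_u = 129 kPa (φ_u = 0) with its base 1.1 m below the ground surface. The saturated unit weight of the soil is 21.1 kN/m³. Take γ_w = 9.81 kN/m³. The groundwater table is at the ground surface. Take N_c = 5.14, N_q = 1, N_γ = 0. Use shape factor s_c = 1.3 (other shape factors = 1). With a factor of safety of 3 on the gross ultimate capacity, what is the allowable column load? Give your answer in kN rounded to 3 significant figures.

γ' = 21.1 − 9.81 = 11.29 kN/m³ (submerged throughout). q = 11.29 × 1.1 = 12.419 kPa.
c·N_c·s_c = 129 × 5.14 × 1.3 = 861.98 kPa
q·N_q = 12.419 × 1 = 12.419 kPa
q_ult = 861.98 + 12.419 = 874.4 kPa.
Gross allowable pressure q_all = 874.4 / 3 = 291.47 kPa.
Footing area = 2.2698 m², so allowable column load = 291.47 × 2.2698 = 661.57 kN.

P_all ≈ 662 kN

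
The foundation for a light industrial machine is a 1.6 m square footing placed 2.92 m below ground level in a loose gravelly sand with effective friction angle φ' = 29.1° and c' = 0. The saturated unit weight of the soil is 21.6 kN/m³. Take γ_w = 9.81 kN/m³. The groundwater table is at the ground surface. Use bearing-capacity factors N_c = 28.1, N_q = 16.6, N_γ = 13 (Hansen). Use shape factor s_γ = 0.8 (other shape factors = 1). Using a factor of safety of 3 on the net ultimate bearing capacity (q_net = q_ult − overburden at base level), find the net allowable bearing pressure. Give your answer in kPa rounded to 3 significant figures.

With the water table at the surface the whole profile is submerged: γ' = 21.6 − 9.81 = 11.79 kN/m³, so q = γ'·D_f = 34.427 kPa; the same γ' applies in the ½γBN_γ term.
q_ult = q·N_q + 0.5·γ·B·N_γ·s_γ
     = 34.427 × 16.6 + 0.5 × 11.79 × 1.6 × 13 × 0.8
     = 571.48 + 98.093 = 669.58 kPa.
q_net = 669.58 − 34.427 = 635.15 kPa.
q_all(net) = 635.15 / 3 = 211.72 kPa.

q_all(net) ≈ 212 kPa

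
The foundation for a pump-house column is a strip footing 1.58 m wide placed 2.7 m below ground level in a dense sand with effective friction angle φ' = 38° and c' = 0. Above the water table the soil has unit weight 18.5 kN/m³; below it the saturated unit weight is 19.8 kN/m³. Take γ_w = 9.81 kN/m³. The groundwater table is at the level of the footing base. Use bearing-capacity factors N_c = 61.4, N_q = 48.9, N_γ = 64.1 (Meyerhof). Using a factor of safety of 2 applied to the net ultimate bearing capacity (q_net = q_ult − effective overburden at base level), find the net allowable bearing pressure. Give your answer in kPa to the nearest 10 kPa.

q_all(net) ≈ 1450 kPa

Overburden at base level: q = 18.5 × 2.7 = 49.95 kPa.
Below the base the soil is submerged, so the ½γBN_γ term uses γ' = 19.8 − 9.81 = 9.99 kN/m³.
Surcharge term q·N_q = 49.95 × 48.9 = 2442.6 kPa; self-weight term 0.5·γ·B·N_γ = 0.5 × 9.99 × 1.58 × 64.1 = 505.88 kPa.
q_ult = 2442.6 + 505.88 = 2948.4 kPa.
Net ultimate: q_net = 2948.4 − 49.95 = 2898.5 kPa.
q_all(net) = 2898.5 / 2 = 1449.2 kPa.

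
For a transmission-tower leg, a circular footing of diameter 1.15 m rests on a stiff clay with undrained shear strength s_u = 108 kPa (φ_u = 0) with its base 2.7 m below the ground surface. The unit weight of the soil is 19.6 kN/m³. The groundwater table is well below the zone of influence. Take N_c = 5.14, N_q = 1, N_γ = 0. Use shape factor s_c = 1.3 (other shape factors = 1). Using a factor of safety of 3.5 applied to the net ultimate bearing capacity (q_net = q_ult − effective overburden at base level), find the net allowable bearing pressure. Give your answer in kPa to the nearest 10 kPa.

q_all(net) ≈ 210 kPa

q = γ·D_f = 19.6 × 2.7 = 52.92 kPa.
c·N_c·s_c = 108 × 5.14 × 1.3 = 721.66 kPa
q·N_q = 52.92 × 1 = 52.92 kPa
q_ult = 721.66 + 52.92 = 774.58 kPa.
Net ultimate: q_net = 774.58 − 52.92 = 721.66 kPa.
q_all(net) = 721.66 / 3.5 = 206.19 kPa.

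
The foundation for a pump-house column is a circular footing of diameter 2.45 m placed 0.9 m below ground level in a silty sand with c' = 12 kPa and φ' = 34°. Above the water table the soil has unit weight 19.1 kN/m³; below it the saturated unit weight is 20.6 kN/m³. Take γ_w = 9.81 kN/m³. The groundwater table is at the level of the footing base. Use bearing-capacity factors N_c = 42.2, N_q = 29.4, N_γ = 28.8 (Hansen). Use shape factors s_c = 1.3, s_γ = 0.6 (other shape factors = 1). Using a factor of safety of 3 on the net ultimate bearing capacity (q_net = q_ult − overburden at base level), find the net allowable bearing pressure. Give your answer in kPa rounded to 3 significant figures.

q_all(net) ≈ 458 kPa

Effective surcharge at the founding depth q = γ·D_f = 19.1 × 0.9 = 17.19 kPa.
The water table coincides with the base, so in the self-weight term γ → γ' = 10.79 kN/m³.
q_ult = c·N_c·s_c + q·N_q + 0.5·γ·B·N_γ·s_γ
     = 12 × 42.2 × 1.3 + 17.19 × 29.4 + 0.5 × 10.79 × 2.45 × 28.8 × 0.6
     = 658.32 + 505.39 + 228.4 = 1392.1 kPa.
q_net = 1392.1 − 17.19 = 1374.9 kPa.
q_all(net) = 1374.9 / 3 = 458.31 kPa.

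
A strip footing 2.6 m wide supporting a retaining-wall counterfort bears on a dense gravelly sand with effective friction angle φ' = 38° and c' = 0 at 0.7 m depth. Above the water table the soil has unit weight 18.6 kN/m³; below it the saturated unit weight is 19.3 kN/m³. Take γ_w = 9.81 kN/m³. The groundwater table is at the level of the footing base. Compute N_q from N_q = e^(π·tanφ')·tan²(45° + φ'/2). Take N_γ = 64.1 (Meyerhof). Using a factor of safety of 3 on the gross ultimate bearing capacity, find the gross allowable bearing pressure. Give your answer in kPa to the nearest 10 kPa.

N_q = e^(π·tan38°)·tan²(64°) = 48.93.
Effective surcharge at the founding depth q = γ·D_f = 18.6 × 0.7 = 13.02 kPa.
The water table coincides with the base, so in the self-weight term γ → γ' = 9.49 kN/m³.
q_ult = q·N_q + 0.5·γ·B·N_γ
     = 13.02 × 48.933 + 0.5 × 9.49 × 2.6 × 64.1
     = 637.11 + 790.8 = 1427.9 kPa.
q_all = 1427.9 / 3 = 475.97 kPa.

q_all ≈ 480 kPa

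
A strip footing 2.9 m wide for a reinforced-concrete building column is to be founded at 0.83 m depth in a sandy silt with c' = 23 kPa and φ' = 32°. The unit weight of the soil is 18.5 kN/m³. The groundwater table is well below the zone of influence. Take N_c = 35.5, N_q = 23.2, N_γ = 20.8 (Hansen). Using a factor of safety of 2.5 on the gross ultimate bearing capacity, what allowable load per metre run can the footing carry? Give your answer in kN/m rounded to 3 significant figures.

Overburden at base level: q = 18.5 × 0.83 = 15.355 kPa.
Cohesion term c·N_c = 23 × 35.5 = 816.5 kPa; surcharge term q·N_q = 15.355 × 23.2 = 356.24 kPa; self-weight term 0.5·γ·B·N_γ = 0.5 × 18.5 × 2.9 × 20.8 = 557.96 kPa.
q_ult = 816.5 + 356.24 + 557.96 = 1730.7 kPa.
Gross allowable pressure q_all = 1730.7 / 2.5 = 692.28 kPa.
Allowable wall load = q_all × B = 692.28 × 2.9 = 2007.6 kN per metre run.

≈ 2010 kN/m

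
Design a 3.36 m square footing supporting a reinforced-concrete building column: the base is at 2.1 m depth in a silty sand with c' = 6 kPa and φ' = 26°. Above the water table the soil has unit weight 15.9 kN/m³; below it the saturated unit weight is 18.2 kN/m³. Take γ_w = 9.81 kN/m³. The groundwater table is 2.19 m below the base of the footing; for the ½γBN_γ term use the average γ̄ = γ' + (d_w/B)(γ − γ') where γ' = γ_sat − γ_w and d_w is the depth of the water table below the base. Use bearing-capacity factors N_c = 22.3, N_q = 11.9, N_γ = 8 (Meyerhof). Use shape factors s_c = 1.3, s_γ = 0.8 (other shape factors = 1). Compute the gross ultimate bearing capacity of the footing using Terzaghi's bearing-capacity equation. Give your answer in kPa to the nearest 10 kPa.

q_ult ≈ 710 kPa

Overburden at base level: q = 15.9 × 2.1 = 33.39 kPa.
The water table is 2.19 m below the base (< B = 3.36 m), so the ½γBN_γ term uses γ̄ = γ' + (d_w/B)(γ − γ') = 8.39 + (2.19/3.36)(15.9 − 8.39) = 13.285 kN/m³.
Cohesion term c·N_c·s_c = 6 × 22.3 × 1.3 = 173.94 kPa; surcharge term q·N_q = 33.39 × 11.9 = 397.34 kPa; self-weight term 0.5·γ·B·N_γ·s_γ = 0.5 × 13.285 × 3.36 × 8 × 0.8 = 142.84 kPa.
q_ult = 173.94 + 397.34 + 142.84 = 714.12 kPa.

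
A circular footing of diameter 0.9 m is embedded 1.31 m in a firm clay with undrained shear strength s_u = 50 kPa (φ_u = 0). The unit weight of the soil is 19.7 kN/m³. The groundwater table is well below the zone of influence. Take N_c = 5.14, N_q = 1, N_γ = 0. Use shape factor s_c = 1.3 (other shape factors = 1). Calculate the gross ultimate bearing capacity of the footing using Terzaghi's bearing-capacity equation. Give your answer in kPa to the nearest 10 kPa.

Effective surcharge at the founding depth q = γ·D_f = 19.7 × 1.31 = 25.807 kPa.
q_ult = c·N_c·s_c + q·N_q
     = 50 × 5.14 × 1.3 + 25.807 × 1
     = 334.1 + 25.807 = 359.91 kPa.

q_ult ≈ 360 kPa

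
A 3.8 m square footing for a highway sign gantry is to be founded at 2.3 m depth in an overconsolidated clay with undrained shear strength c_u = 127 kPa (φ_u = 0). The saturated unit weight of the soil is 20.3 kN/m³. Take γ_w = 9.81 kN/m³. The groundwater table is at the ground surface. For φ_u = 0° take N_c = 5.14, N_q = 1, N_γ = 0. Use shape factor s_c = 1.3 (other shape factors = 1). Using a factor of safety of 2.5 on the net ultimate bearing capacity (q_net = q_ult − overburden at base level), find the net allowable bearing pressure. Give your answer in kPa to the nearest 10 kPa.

Water table at ground surface, so effective unit weight γ' = 20.3 − 9.81 = 10.49 kN/m³ is used throughout; overburden q = 10.49 × 2.3 = 24.127 kPa.
Cohesion term c·N_c·s_c = 127 × 5.14 × 1.3 = 848.61 kPa; surcharge term q·N_q = 24.127 × 1 = 24.127 kPa.
q_ult = 848.61 + 24.127 = 872.74 kPa.
q_net = 872.74 − 24.127 = 848.61 kPa.
q_all(net) = 848.61 / 2.5 = 339.45 kPa.

q_all(net) ≈ 340 kPa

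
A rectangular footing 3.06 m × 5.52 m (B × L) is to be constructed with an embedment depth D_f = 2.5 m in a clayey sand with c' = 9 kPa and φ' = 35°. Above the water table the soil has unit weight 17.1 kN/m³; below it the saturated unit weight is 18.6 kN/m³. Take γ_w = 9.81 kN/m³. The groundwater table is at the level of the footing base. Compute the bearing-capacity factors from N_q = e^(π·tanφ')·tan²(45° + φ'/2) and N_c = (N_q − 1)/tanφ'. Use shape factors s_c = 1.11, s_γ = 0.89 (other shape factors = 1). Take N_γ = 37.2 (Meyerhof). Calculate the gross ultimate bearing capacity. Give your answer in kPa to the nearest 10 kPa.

q_ult ≈ 2330 kPa

tan35° = 0.7002, so N_q = e^(π×0.7002)·tan²(62.5°) = 9.023 × 3.69 = 33.3.
N_c = (33.3 − 1)/tan35° = 46.12.
Overburden at base level: q = 17.1 × 2.5 = 42.75 kPa.
Below the base the soil is submerged, so the ½γBN_γ term uses γ' = 18.6 − 9.81 = 8.79 kN/m³.
Cohesion term c·N_c·s_c = 9 × 46.124 × 1.11 = 460.77 kPa; surcharge term q·N_q = 42.75 × 33.296 = 1423.4 kPa; self-weight term 0.5·γ·B·N_γ·s_γ = 0.5 × 8.79 × 3.06 × 37.2 × 0.89 = 445.26 kPa.
q_ult = 460.77 + 1423.4 + 445.26 = 2329.4 kPa.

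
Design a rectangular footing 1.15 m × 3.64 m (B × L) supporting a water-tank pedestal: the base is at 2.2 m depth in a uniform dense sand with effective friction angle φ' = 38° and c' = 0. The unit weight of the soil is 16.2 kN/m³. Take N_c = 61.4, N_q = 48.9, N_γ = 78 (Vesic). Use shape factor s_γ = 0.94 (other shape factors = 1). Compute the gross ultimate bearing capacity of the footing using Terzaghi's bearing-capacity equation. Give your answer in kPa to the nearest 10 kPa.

q_ult ≈ 2430 kPa

Effective surcharge at the founding depth q = γ·D_f = 16.2 × 2.2 = 35.64 kPa.
q_ult = q·N_q + 0.5·γ·B·N_γ·s_γ
     = 35.64 × 48.9 + 0.5 × 16.2 × 1.15 × 78 × 0.94
     = 1742.8 + 682.98 = 2425.8 kPa.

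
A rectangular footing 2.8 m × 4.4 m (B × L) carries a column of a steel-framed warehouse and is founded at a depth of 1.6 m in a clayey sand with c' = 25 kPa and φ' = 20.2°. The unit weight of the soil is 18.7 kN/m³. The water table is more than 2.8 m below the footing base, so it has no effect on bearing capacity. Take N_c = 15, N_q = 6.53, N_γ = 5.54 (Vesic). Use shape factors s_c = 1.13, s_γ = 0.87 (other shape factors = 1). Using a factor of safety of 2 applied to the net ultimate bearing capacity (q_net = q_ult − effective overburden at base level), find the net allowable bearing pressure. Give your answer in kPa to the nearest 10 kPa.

q_all(net) ≈ 360 kPa

q = γ·D_f = 18.7 × 1.6 = 29.92 kPa.
c·N_c·s_c = 25 × 15 × 1.13 = 423.75 kPa
q·N_q = 29.92 × 6.53 = 195.38 kPa
0.5·γ·B·N_γ·s_γ = 0.5 × 18.7 × 2.8 × 5.54 × 0.87 = 126.18 kPa
q_ult = 423.75 + 195.38 + 126.18 = 745.31 kPa.
Net ultimate: q_net = 745.31 − 29.92 = 715.39 kPa.
q_all(net) = 715.39 / 2 = 357.69 kPa.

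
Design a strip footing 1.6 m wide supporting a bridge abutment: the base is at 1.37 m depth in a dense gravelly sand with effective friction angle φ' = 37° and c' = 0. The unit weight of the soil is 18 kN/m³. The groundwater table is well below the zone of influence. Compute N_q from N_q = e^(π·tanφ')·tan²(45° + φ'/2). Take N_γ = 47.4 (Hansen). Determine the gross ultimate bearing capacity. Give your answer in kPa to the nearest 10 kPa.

tan37° = 0.7536, so N_q = e^(π×0.7536)·tan²(63.5°) = 10.669 × 4.023 = 42.92.
Effective surcharge at the founding depth q = γ·D_f = 18 × 1.37 = 24.66 kPa.
q_ult = q·N_q + 0.5·γ·B·N_γ
     = 24.66 × 42.92 + 0.5 × 18 × 1.6 × 47.4
     = 1058.4 + 682.56 = 1741 kPa.

q_ult ≈ 1740 kPa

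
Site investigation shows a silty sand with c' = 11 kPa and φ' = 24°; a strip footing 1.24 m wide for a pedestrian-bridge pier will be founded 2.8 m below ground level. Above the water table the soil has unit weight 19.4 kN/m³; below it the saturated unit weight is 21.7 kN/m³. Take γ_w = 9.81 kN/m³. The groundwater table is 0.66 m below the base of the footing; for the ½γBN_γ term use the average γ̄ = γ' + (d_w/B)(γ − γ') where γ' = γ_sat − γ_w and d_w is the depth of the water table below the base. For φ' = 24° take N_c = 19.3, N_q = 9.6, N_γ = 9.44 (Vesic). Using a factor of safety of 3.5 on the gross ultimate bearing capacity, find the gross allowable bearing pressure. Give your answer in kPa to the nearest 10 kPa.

q = γ·D_f = 19.4 × 2.8 = 54.32 kPa.
γ' = 11.89 kN/m³; averaging over the depth B below the base, γ̄ = γ' + (d_w/B)(γ − γ') = 15.887 kN/m³.
c·N_c = 11 × 19.3 = 212.3 kPa
q·N_q = 54.32 × 9.6 = 521.47 kPa
0.5·γ·B·N_γ = 0.5 × 15.887 × 1.24 × 9.44 = 92.985 kPa
q_ult = 212.3 + 521.47 + 92.985 = 826.76 kPa.
q_all = 826.76 / 3.5 = 236.22 kPa.

q_all ≈ 240 kPa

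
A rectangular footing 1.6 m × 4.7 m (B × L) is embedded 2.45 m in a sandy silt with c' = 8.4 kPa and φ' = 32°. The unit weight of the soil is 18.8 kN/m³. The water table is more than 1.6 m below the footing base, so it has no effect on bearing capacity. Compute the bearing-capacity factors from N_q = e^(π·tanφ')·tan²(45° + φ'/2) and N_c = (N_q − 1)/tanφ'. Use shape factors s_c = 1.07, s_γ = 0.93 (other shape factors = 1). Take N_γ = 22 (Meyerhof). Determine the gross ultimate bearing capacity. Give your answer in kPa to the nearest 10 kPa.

q_ult ≈ 1690 kPa

tan32° = 0.6249, so N_q = e^(π×0.6249)·tan²(61°) = 7.121 × 3.255 = 23.18.
N_c = (23.18 − 1)/tan32° = 35.49.
Effective surcharge at the founding depth q = γ·D_f = 18.8 × 2.45 = 46.06 kPa.
q_ult = c·N_c·s_c + q·N_q + 0.5·γ·B·N_γ·s_γ
     = 8.4 × 35.49 × 1.07 + 46.06 × 23.177 + 0.5 × 18.8 × 1.6 × 22 × 0.93
     = 318.99 + 1067.5 + 307.72 = 1694.2 kPa.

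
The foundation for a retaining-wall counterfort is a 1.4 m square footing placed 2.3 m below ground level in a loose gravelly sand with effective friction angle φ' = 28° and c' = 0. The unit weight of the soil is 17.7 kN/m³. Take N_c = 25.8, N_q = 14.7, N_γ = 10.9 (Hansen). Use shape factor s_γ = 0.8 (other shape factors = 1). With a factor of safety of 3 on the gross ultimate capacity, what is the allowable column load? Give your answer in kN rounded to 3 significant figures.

Effective surcharge at the founding depth q = γ·D_f = 17.7 × 2.3 = 40.71 kPa.
q_ult = q·N_q + 0.5·γ·B·N_γ·s_γ
     = 40.71 × 14.7 + 0.5 × 17.7 × 1.4 × 10.9 × 0.8
     = 598.44 + 108.04 = 706.48 kPa.
Gross allowable pressure q_all = 706.48 / 3 = 235.49 kPa.
Footing area = 1.96 m², so allowable column load = 235.49 × 1.96 = 461.57 kN.

P_all ≈ 462 kN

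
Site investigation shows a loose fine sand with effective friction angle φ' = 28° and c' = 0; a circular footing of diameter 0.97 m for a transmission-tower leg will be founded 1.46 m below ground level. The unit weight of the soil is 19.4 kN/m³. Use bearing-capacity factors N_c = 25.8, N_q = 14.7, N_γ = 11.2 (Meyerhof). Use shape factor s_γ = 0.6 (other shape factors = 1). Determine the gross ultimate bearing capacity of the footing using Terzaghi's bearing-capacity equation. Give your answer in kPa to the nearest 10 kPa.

Effective surcharge at the founding depth q = γ·D_f = 19.4 × 1.46 = 28.324 kPa.
q_ult = q·N_q + 0.5·γ·B·N_γ·s_γ
     = 28.324 × 14.7 + 0.5 × 19.4 × 0.97 × 11.2 × 0.6
     = 416.36 + 63.228 = 479.59 kPa.

q_ult ≈ 480 kPa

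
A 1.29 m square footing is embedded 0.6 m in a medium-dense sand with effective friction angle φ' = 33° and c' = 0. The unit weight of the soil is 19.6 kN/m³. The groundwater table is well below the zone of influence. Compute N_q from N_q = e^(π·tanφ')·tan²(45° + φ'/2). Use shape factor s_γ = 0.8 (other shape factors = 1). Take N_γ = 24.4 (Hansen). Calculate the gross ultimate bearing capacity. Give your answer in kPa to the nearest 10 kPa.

tan33° = 0.6494, so N_q = e^(π×0.6494)·tan²(61.5°) = 7.692 × 3.392 = 26.09.
q = γ·D_f = 19.6 × 0.6 = 11.76 kPa.
q·N_q = 11.76 × 26.092 = 306.84 kPa
0.5·γ·B·N_γ·s_γ = 0.5 × 19.6 × 1.29 × 24.4 × 0.8 = 246.77 kPa
q_ult = 306.84 + 246.77 = 553.61 kPa.

q_ult ≈ 550 kPa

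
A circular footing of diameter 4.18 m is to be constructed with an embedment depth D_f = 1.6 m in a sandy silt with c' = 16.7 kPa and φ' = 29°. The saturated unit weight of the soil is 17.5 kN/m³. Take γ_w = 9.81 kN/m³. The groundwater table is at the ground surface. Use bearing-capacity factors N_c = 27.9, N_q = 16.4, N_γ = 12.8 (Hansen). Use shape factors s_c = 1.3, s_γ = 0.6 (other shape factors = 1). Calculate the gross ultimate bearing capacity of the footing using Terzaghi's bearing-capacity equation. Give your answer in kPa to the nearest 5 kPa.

q_ult ≈ 930 kPa

Water table at ground surface, so effective unit weight γ' = 17.5 − 9.81 = 7.69 kN/m³ is used throughout; overburden q = 7.69 × 1.6 = 12.304 kPa; the same γ' applies in the ½γBN_γ term.
Cohesion term c·N_c·s_c = 16.7 × 27.9 × 1.3 = 605.71 kPa; surcharge term q·N_q = 12.304 × 16.4 = 201.79 kPa; self-weight term 0.5·γ·B·N_γ·s_γ = 0.5 × 7.69 × 4.18 × 12.8 × 0.6 = 123.43 kPa.
q_ult = 605.71 + 201.79 + 123.43 = 930.93 kPa.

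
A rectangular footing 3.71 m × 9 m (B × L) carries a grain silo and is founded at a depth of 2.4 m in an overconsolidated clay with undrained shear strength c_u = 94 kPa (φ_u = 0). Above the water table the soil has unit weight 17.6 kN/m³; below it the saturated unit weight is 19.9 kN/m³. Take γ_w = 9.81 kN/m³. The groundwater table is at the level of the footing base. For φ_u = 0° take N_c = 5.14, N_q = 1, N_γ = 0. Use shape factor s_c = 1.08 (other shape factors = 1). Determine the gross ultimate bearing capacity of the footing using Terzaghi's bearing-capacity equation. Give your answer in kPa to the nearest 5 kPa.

q_ult ≈ 565 kPa

Effective surcharge at the founding depth q = γ·D_f = 17.6 × 2.4 = 42.24 kPa.
q_ult = c·N_c·s_c + q·N_q
     = 94 × 5.14 × 1.08 + 42.24 × 1
     = 521.81 + 42.24 = 564.05 kPa.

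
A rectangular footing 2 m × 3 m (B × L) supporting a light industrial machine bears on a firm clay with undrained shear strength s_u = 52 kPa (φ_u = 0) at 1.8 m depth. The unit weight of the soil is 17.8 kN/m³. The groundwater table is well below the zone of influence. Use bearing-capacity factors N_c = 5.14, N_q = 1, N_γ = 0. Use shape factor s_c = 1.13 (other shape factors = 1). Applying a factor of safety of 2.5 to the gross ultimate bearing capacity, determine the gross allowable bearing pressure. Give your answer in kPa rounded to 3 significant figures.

q_all ≈ 134 kPa

Effective surcharge at the founding depth q = γ·D_f = 17.8 × 1.8 = 32.04 kPa.
q_ult = c·N_c·s_c + q·N_q
     = 52 × 5.14 × 1.13 + 32.04 × 1
     = 302.03 + 32.04 = 334.07 kPa.
q_all = q_ult / FS = 334.07 / 2.5 = 133.63 kPa.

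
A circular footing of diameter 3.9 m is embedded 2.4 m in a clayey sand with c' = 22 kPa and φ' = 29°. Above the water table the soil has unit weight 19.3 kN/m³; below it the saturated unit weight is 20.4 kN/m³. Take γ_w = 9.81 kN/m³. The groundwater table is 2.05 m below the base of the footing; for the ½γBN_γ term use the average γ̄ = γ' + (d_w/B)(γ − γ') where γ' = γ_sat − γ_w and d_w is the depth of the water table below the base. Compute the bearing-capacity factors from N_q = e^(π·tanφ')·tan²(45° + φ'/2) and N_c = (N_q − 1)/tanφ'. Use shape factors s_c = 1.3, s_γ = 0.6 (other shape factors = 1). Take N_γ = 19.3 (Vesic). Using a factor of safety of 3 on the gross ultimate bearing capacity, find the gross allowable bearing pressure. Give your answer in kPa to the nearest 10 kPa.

q_all ≈ 630 kPa

N_q = e^(π·tan29°)·tan²(59.5°) = 16.44; N_c = (N_q − 1)/tanφ' = 27.86.
q = γ·D_f = 19.3 × 2.4 = 46.32 kPa.
γ' = 10.59 kN/m³; averaging over the depth B below the base, γ̄ = γ' + (d_w/B)(γ − γ') = 15.168 kN/m³.
c·N_c·s_c = 22 × 27.86 × 1.3 = 796.81 kPa
q·N_q = 46.32 × 16.443 = 761.65 kPa
0.5·γ·B·N_γ·s_γ = 0.5 × 15.168 × 3.9 × 19.3 × 0.6 = 342.52 kPa
q_ult = 796.81 + 761.65 + 342.52 = 1901 kPa.
q_all = 1901 / 3 = 633.66 kPa.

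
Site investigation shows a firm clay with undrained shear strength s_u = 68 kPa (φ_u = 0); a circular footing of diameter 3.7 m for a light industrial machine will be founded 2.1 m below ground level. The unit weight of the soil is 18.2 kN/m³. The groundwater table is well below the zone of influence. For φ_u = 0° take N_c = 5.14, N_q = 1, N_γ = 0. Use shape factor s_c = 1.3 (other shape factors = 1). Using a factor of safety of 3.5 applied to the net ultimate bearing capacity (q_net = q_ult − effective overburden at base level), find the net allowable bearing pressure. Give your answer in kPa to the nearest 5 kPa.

Effective surcharge at the founding depth q = γ·D_f = 18.2 × 2.1 = 38.22 kPa.
q_ult = c·N_c·s_c + q·N_q
     = 68 × 5.14 × 1.3 + 38.22 × 1
     = 454.38 + 38.22 = 492.6 kPa.
Net ultimate: q_net = 492.6 − 38.22 = 454.38 kPa.
q_all(net) = 454.38 / 3.5 = 129.82 kPa.

q_all(net) ≈ 130 kPa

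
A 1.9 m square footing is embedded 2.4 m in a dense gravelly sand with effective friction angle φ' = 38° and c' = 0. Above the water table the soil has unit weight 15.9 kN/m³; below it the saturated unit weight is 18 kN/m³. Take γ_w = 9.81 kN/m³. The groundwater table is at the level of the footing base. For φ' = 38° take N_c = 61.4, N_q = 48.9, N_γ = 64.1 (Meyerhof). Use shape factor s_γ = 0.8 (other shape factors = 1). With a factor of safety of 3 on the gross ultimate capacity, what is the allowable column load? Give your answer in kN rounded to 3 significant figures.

Effective surcharge at the founding depth q = γ·D_f = 15.9 × 2.4 = 38.16 kPa.
The water table coincides with the base, so in the self-weight term γ → γ' = 8.19 kN/m³.
q_ult = q·N_q + 0.5·γ·B·N_γ·s_γ
     = 38.16 × 48.9 + 0.5 × 8.19 × 1.9 × 64.1 × 0.8
     = 1866 + 398.98 = 2265 kPa.
Gross allowable pressure q_all = 2265 / 3 = 755 kPa.
Footing area = 3.61 m², so allowable column load = 755 × 3.61 = 2725.6 kN.

P_all ≈ 2730 kN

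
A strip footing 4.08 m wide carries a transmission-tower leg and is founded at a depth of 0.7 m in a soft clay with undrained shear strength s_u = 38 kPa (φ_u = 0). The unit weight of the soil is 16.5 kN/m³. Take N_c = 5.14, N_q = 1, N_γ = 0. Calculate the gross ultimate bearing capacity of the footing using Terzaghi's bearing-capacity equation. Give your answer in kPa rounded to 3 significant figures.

q = γ·D_f = 16.5 × 0.7 = 11.55 kPa.
c·N_c = 38 × 5.14 = 195.32 kPa
q·N_q = 11.55 × 1 = 11.55 kPa
q_ult = 195.32 + 11.55 = 206.87 kPa.

q_ult ≈ 207 kPa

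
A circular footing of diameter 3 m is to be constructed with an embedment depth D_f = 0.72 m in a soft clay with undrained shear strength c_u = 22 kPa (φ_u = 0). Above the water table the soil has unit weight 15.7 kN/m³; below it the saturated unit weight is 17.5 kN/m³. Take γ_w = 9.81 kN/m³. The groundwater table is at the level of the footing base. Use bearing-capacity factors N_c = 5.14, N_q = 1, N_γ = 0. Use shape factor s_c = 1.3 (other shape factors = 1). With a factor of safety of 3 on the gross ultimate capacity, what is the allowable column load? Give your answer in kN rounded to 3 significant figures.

P_all ≈ 373 kN

Effective surcharge at the founding depth q = γ·D_f = 15.7 × 0.72 = 11.304 kPa.
q_ult = c·N_c·s_c + q·N_q
     = 22 × 5.14 × 1.3 + 11.304 × 1
     = 147 + 11.304 = 158.31 kPa.
Gross allowable pressure q_all = 158.31 / 3 = 52.769 kPa.
Footing area = 7.0686 m², so allowable column load = 52.769 × 7.0686 = 373.01 kN.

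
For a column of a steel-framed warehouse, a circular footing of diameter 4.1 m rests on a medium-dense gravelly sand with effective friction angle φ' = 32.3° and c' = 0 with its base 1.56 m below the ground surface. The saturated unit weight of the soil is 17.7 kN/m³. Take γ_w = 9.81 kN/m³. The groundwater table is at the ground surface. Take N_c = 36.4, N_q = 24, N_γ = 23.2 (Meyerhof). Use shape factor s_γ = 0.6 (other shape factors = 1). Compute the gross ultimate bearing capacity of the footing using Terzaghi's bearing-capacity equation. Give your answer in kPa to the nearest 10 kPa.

q_ult ≈ 520 kPa

Water table at ground surface, so effective unit weight γ' = 17.7 − 9.81 = 7.89 kN/m³ is used throughout; overburden q = 7.89 × 1.56 = 12.308 kPa; the same γ' applies in the ½γBN_γ term.
Surcharge term q·N_q = 12.308 × 24 = 295.4 kPa; self-weight term 0.5·γ·B·N_γ·s_γ = 0.5 × 7.89 × 4.1 × 23.2 × 0.6 = 225.15 kPa.
q_ult = 295.4 + 225.15 = 520.55 kPa.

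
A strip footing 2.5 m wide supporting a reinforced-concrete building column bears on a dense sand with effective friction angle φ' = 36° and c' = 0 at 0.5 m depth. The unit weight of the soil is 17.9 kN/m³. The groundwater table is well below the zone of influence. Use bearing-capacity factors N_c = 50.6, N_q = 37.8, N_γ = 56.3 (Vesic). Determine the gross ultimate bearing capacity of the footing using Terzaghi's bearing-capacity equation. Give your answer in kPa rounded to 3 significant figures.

Overburden at base level: q = 17.9 × 0.5 = 8.95 kPa.
Surcharge term q·N_q = 8.95 × 37.8 = 338.31 kPa; self-weight term 0.5·γ·B·N_γ = 0.5 × 17.9 × 2.5 × 56.3 = 1259.7 kPa.
q_ult = 338.31 + 1259.7 = 1598 kPa.

q_ult ≈ 1600 kPa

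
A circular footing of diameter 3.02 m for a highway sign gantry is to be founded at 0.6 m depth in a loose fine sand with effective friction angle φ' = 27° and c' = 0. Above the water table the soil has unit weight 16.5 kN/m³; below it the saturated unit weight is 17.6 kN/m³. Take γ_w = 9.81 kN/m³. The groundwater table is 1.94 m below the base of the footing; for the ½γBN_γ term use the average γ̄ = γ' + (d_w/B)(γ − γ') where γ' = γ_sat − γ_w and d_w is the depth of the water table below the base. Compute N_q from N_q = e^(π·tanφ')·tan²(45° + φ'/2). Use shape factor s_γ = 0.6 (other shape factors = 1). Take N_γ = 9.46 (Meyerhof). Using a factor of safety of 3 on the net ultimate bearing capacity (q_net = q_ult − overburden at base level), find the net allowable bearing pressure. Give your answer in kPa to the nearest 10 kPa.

N_q = e^(π·tan27°)·tan²(58.5°) = 13.2.
Effective surcharge at the founding depth q = γ·D_f = 16.5 × 0.6 = 9.9 kPa.
With d_w = 1.94 m < B, γ̄ = 7.79 + (1.94/3.02) × (16.5 − 7.79) = 13.385 kN/m³.
q_ult = q·N_q + 0.5·γ·B·N_γ·s_γ
     = 9.9 × 13.199 + 0.5 × 13.385 × 3.02 × 9.46 × 0.6
     = 130.67 + 114.72 = 245.39 kPa.
q_net = 245.39 − 9.9 = 235.49 kPa.
q_all(net) = 235.49 / 3 = 78.498 kPa.

q_all(net) ≈ 80 kPa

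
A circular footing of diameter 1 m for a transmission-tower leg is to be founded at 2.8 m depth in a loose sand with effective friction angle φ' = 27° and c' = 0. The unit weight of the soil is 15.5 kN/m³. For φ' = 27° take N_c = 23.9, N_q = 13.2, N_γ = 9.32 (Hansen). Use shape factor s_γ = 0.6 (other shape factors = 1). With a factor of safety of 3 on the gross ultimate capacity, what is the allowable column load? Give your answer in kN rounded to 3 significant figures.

P_all ≈ 161 kN

Effective surcharge at the founding depth q = γ·D_f = 15.5 × 2.8 = 43.4 kPa.
q_ult = q·N_q + 0.5·γ·B·N_γ·s_γ
     = 43.4 × 13.2 + 0.5 × 15.5 × 1 × 9.32 × 0.6
     = 572.88 + 43.338 = 616.22 kPa.
Gross allowable pressure q_all = 616.22 / 3 = 205.41 kPa.
Footing area = 0.7854 m², so allowable column load = 205.41 × 0.7854 = 161.33 kN.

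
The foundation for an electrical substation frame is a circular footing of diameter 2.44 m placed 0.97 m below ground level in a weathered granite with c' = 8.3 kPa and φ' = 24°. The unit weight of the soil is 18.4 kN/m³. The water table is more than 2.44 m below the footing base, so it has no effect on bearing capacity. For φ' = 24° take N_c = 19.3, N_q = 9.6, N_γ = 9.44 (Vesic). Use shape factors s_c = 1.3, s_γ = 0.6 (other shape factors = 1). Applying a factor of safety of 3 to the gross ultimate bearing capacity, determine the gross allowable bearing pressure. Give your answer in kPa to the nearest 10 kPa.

q_all ≈ 170 kPa

q = γ·D_f = 18.4 × 0.97 = 17.848 kPa.
c·N_c·s_c = 8.3 × 19.3 × 1.3 = 208.25 kPa
q·N_q = 17.848 × 9.6 = 171.34 kPa
0.5·γ·B·N_γ·s_γ = 0.5 × 18.4 × 2.44 × 9.44 × 0.6 = 127.15 kPa
q_ult = 208.25 + 171.34 + 127.15 = 506.73 kPa.
q_all = q_ult / FS = 506.73 / 3 = 168.91 kPa.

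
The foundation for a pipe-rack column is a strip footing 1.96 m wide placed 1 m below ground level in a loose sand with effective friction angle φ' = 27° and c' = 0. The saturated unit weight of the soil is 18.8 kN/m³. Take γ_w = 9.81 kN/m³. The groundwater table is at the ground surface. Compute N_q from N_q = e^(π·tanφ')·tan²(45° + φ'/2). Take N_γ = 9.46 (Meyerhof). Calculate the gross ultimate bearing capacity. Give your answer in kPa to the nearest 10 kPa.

tan27° = 0.5095, so N_q = e^(π×0.5095)·tan²(58.5°) = 4.957 × 2.663 = 13.2.
Water table at ground surface, so effective unit weight γ' = 18.8 − 9.81 = 8.99 kN/m³ is used throughout; overburden q = 8.99 × 1 = 8.99 kPa; the same γ' applies in the ½γBN_γ term.
Surcharge term q·N_q = 8.99 × 13.199 = 118.66 kPa; self-weight term 0.5·γ·B·N_γ = 0.5 × 8.99 × 1.96 × 9.46 = 83.344 kPa.
q_ult = 118.66 + 83.344 = 202 kPa.

q_ult ≈ 200 kPa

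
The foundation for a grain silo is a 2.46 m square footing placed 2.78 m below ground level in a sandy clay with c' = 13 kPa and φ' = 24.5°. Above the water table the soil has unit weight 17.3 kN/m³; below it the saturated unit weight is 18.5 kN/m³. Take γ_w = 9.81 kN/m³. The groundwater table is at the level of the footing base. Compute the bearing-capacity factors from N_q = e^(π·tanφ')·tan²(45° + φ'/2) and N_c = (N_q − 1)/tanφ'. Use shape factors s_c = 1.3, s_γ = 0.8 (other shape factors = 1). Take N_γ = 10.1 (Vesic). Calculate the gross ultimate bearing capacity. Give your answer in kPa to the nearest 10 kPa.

q_ult ≈ 910 kPa

tan24.5° = 0.4557, so N_q = e^(π×0.4557)·tan²(57.25°) = 4.186 × 2.417 = 10.12.
N_c = (10.12 − 1)/tan24.5° = 20.01.
q = γ·D_f = 17.3 × 2.78 = 48.094 kPa.
For the ½γBN_γ term take γ' = 18.5 − 9.81 = 8.69 kN/m³ (soil below base is submerged).
c·N_c·s_c = 13 × 20.006 × 1.3 = 338.1 kPa
q·N_q = 48.094 × 10.117 = 486.58 kPa
0.5·γ·B·N_γ·s_γ = 0.5 × 8.69 × 2.46 × 10.1 × 0.8 = 86.365 kPa
q_ult = 338.1 + 486.58 + 86.365 = 911.04 kPa.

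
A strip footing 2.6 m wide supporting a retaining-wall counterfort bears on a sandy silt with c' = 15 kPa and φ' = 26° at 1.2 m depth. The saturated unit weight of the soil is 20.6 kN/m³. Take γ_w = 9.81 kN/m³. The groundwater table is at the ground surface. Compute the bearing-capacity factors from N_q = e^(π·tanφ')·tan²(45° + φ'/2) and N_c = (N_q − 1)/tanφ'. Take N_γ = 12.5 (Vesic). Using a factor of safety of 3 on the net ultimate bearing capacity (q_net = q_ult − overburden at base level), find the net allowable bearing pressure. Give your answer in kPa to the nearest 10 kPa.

q_all(net) ≈ 220 kPa

N_q = e^(π·tan26°)·tan²(58°) = 11.85; N_c = (N_q − 1)/tanφ' = 22.25.
Water table at ground surface, so effective unit weight γ' = 20.6 − 9.81 = 10.79 kN/m³ is used throughout; overburden q = 10.79 × 1.2 = 12.948 kPa; the same γ' applies in the ½γBN_γ term.
Cohesion term c·N_c = 15 × 22.254 = 333.82 kPa; surcharge term q·N_q = 12.948 × 11.854 = 153.49 kPa; self-weight term 0.5·γ·B·N_γ = 0.5 × 10.79 × 2.6 × 12.5 = 175.34 kPa.
q_ult = 333.82 + 153.49 + 175.34 = 662.64 kPa.
q_net = 662.64 − 12.948 = 649.69 kPa.
q_all(net) = 649.69 / 3 = 216.56 kPa.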